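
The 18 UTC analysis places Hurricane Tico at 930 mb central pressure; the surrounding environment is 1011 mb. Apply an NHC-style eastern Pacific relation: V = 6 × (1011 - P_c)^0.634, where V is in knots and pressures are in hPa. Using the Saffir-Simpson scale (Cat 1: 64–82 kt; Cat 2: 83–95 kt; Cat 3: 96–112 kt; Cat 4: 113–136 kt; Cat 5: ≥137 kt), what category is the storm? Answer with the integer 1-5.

3

ΔP = 1011 − 930 = 81 mb.
V ≈ 6 × 81^0.634 = 6 × 16.22 ≈ 97 kt.
97 kt falls in the Category 3 band.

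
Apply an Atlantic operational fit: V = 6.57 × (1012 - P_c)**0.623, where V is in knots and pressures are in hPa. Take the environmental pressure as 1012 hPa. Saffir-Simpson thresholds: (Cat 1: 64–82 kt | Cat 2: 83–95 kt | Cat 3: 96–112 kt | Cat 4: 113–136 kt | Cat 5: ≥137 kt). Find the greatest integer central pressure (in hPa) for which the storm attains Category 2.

953 hPa

Category 2 begins at V = 83 kt.
Required ΔP = (83/6.57)^(1/0.623) = 12.633^1.605 ≈ 58.62 hPa.
P_c ≤ 1012 − 58.62 = 953.38, so the highest integer P_c is 953 hPa.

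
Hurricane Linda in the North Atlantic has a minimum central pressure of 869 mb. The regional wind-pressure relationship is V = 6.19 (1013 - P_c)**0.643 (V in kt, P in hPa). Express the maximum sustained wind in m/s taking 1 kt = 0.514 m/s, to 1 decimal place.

ΔP = 1013 − 869 = 144 mb.
V ≈ 6.19 × 144^0.643 = 6.19 × 24.425 ≈ 151.188 kt.
151.188 × 0.514 ≈ 77.71 m/s → 77.7 m/s.

77.7 m/s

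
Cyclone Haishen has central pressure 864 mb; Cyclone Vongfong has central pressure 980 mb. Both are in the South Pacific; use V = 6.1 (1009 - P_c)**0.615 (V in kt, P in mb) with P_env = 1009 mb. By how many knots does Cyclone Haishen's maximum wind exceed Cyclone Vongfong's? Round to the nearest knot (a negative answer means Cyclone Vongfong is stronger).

82 kt

Cyclone Haishen: ΔP = 145; V ≈ 6.1 × 145^0.615 ≈ 130.19 kt.
Cyclone Vongfong: ΔP = 29; V ≈ 6.1 × 29^0.615 ≈ 48.38 kt.
Difference ≈ 130.19 − 48.38 = 81.81 → 82 kt.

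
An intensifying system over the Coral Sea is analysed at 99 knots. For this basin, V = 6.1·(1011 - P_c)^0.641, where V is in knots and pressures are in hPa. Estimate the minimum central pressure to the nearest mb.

934 mb

ΔP = (V / 6.1)^(1/0.641) = (99/6.1)^1.560.
99/6.1 = 16.230; 16.230^1.560 ≈ 77.30 mb.
P_c = 1011 − 77.30 = 933.70 ≈ 934 mb.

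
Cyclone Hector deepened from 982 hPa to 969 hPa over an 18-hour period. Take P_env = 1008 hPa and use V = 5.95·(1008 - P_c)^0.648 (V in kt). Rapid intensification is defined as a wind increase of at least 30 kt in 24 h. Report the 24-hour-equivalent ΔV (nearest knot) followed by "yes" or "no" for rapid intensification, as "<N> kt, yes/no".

V₁: ΔP = 26, V ≈ 5.95 × 26^0.648 ≈ 49.14 kt.
V₂: ΔP = 39, V ≈ 5.95 × 39^0.648 ≈ 63.90 kt.
ΔV over 18 h = 14.76 kt → 24 h equivalent = 14.76 × 24/18 ≈ 19.68 kt.
20 kt < 30 kt ⇒ not rapid intensification.

20 kt, no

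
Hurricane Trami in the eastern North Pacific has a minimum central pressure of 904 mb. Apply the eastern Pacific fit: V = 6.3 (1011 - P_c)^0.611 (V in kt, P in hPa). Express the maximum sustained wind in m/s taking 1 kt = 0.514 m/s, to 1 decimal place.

56.3 m/s

ΔP = 1011 − 904 = 107 mb.
V ≈ 6.3 × 107^0.611 = 6.3 × 17.376 ≈ 109.470 kt.
109.470 × 0.514 ≈ 56.27 m/s → 56.3 m/s.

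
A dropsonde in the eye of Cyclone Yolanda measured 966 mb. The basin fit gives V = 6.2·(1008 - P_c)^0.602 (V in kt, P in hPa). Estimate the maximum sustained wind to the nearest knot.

59 kt

ΔP = 1008 − 966 = 42 mb.
42^0.602 ≈ 9.488.
V ≈ 6.2 × 9.488 ≈ 58.8 kt.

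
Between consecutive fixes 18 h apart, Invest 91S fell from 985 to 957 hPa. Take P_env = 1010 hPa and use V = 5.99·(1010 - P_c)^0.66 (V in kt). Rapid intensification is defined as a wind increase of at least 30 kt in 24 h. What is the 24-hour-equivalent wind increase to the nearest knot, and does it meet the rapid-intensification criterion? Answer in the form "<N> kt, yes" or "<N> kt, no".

43 kt, yes

V₁: ΔP = 25, V ≈ 5.99 × 25^0.66 ≈ 50.13 kt.
V₂: ΔP = 53, V ≈ 5.99 × 53^0.66 ≈ 82.31 kt.
ΔV over 18 h = 32.18 kt → 24 h equivalent = 32.18 × 24/18 ≈ 42.91 kt.
43 kt ≥ 30 kt ⇒ rapid intensification.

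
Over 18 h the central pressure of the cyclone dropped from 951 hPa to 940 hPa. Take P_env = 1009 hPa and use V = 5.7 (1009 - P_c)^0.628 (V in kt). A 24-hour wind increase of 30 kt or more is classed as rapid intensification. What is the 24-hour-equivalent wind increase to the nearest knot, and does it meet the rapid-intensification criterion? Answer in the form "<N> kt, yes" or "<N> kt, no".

11 kt, no

V₁: ΔP = 58, V ≈ 5.7 × 58^0.628 ≈ 73.00 kt.
V₂: ΔP = 69, V ≈ 5.7 × 69^0.628 ≈ 81.41 kt.
ΔV over 18 h = 8.41 kt → 24 h equivalent = 8.41 × 24/18 ≈ 11.21 kt.
11 kt < 30 kt ⇒ not rapid intensification.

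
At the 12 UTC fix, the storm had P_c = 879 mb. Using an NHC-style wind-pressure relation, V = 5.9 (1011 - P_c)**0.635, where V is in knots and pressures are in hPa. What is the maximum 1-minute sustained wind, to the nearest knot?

ΔP = 1011 − 879 = 132 mb.
132^0.635 ≈ 22.211.
V ≈ 5.9 × 22.211 ≈ 131.0 kt.

131 kt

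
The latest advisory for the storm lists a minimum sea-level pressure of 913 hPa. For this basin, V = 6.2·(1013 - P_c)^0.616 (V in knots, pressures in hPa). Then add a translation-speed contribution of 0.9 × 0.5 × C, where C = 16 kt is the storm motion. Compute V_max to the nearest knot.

113 kt

ΔP = 1013 − 913 = 100 hPa.
100^0.616 ≈ 17.061.
V ≈ 6.2 × 17.061 ≈ 105.8 kt.
Translation term: 0.9 × 0.5 × 16 = 7.2 kt.
Corrected V ≈ 113 kt → 113 kt.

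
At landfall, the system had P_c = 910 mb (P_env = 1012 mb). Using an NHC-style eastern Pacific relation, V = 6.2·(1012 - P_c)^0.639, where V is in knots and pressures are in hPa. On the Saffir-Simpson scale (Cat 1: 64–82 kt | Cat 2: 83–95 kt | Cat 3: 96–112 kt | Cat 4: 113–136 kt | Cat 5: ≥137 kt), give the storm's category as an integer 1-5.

4

ΔP = 1012 − 910 = 102 mb.
V ≈ 6.2 × 102^0.639 = 6.2 × 19.21 ≈ 119 kt.
119 kt falls in the Category 4 band.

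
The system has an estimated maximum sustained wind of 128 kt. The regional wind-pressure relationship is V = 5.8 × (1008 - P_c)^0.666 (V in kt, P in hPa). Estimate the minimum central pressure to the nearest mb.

ΔP = (V / 5.8)^(1/0.666) = (128/5.8)^1.502.
128/5.8 = 22.069; 22.069^1.502 ≈ 104.16 mb.
P_c = 1008 − 104.16 = 903.84 ≈ 904 mb.

904 mb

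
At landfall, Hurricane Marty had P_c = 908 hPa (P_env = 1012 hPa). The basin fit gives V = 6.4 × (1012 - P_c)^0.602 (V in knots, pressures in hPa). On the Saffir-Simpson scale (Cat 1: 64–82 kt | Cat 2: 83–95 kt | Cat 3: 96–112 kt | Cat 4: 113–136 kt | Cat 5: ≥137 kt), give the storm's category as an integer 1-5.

3

ΔP = 1012 − 908 = 104 hPa.
V ≈ 6.4 × 104^0.602 = 6.4 × 16.38 ≈ 105 kt.
105 kt falls in the Category 3 band.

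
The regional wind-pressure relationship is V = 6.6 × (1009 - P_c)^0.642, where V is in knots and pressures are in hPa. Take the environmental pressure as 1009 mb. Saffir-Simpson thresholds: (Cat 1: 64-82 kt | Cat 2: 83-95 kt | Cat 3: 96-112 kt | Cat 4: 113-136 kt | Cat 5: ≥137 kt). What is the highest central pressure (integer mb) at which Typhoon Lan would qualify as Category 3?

Category 3 begins at V = 96 kt.
Required ΔP = (96/6.6)^(1/0.642) = 14.545^1.558 ≈ 64.73 mb.
P_c ≤ 1009 − 64.73 = 944.27, so the highest integer P_c is 944 mb.

944 mb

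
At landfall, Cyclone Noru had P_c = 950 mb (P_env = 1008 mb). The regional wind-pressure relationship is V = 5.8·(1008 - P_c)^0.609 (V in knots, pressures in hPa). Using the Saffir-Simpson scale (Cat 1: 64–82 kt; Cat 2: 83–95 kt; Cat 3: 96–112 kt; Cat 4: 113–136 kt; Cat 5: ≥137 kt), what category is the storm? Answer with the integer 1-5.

1

ΔP = 1008 − 950 = 58 mb.
V ≈ 5.8 × 58^0.609 = 5.8 × 11.86 ≈ 69 kt.
69 kt falls in the Category 1 band.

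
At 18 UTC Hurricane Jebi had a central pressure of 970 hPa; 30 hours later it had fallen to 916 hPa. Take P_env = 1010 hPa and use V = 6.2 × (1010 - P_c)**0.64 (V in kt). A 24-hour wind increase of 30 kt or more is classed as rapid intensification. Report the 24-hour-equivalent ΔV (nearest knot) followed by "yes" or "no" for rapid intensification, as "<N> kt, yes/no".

V₁: ΔP = 40, V ≈ 6.2 × 40^0.64 ≈ 65.72 kt.
V₂: ΔP = 94, V ≈ 6.2 × 94^0.64 ≈ 113.55 kt.
ΔV over 30 h = 47.83 kt → 24 h equivalent = 47.83 × 24/30 ≈ 38.26 kt.
38 kt ≥ 30 kt ⇒ rapid intensification.

38 kt, yes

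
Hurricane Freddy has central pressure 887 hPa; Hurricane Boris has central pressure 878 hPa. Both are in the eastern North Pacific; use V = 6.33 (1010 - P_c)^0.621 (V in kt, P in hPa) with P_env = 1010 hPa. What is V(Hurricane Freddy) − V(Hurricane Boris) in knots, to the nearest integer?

-6 kt

Hurricane Freddy: ΔP = 123; V ≈ 6.33 × 123^0.621 ≈ 125.67 kt.
Hurricane Boris: ΔP = 132; V ≈ 6.33 × 132^0.621 ≈ 131.30 kt.
Difference ≈ 125.67 − 131.30 = -5.63 → -6 kt.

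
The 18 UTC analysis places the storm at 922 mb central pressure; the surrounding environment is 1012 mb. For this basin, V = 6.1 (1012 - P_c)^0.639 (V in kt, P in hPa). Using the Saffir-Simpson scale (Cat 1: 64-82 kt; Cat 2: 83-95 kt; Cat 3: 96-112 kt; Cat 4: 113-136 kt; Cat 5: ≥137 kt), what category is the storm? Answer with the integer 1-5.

ΔP = 1012 − 922 = 90 mb.
V ≈ 6.1 × 90^0.639 = 6.1 × 17.73 ≈ 108 kt.
108 kt falls in the Category 3 band.

3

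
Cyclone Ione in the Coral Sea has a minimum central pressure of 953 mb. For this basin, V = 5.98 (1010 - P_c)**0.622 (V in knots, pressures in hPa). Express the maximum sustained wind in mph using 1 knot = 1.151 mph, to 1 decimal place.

85.1 mph

ΔP = 1010 − 953 = 57 mb.
V ≈ 5.98 × 57^0.622 = 5.98 × 12.364 ≈ 73.936 kt.
73.936 × 1.151 ≈ 85.10 mph → 85.1 mph.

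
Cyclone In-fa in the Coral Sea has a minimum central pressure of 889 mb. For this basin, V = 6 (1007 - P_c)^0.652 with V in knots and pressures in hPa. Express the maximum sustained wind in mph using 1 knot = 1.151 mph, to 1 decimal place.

154.9 mph

ΔP = 1007 − 889 = 118 mb.
V ≈ 6 × 118^0.652 = 6 × 22.432 ≈ 134.592 kt.
134.592 × 1.151 ≈ 154.92 mph → 154.9 mph.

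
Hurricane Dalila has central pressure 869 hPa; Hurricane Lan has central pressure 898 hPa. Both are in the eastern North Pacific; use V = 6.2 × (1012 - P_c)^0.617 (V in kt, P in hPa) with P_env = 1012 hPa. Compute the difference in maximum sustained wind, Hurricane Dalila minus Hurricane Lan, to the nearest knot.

Hurricane Dalila: ΔP = 143; V ≈ 6.2 × 143^0.617 ≈ 132.51 kt.
Hurricane Lan: ΔP = 114; V ≈ 6.2 × 114^0.617 ≈ 115.21 kt.
Difference ≈ 132.51 − 115.21 = 17.30 → 17 kt.

17 kt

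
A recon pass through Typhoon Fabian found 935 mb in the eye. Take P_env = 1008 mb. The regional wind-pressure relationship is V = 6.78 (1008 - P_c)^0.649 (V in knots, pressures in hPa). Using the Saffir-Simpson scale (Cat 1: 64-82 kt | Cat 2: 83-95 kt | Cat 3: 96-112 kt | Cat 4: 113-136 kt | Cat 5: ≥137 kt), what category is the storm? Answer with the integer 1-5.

ΔP = 1008 − 935 = 73 mb.
V ≈ 6.78 × 73^0.649 = 6.78 × 16.19 ≈ 110 kt.
110 kt falls in the Category 3 band.

3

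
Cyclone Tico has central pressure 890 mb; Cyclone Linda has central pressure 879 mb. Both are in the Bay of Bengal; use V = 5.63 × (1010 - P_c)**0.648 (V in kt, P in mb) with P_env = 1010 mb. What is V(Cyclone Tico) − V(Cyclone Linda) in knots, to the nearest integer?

-7 kt

Cyclone Tico: ΔP = 120; V ≈ 5.63 × 120^0.648 ≈ 125.26 kt.
Cyclone Linda: ΔP = 131; V ≈ 5.63 × 131^0.648 ≈ 132.59 kt.
Difference ≈ 125.26 − 132.59 = -7.33 → -7 kt.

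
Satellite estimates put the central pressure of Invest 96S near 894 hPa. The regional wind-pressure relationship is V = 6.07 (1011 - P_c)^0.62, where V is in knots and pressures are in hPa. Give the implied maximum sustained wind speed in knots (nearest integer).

116 kt

ΔP = 1011 − 894 = 117 hPa.
117^0.62 ≈ 19.155.
V ≈ 6.07 × 19.155 ≈ 116.3 kt.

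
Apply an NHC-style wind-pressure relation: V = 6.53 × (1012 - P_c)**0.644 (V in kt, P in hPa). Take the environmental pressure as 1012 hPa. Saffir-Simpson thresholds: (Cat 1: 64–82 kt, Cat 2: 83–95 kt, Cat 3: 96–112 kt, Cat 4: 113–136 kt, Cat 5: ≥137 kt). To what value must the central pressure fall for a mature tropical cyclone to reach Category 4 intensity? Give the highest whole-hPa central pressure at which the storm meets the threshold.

928 hPa

Category 4 begins at V = 113 kt.
Required ΔP = (113/6.53)^(1/0.644) = 17.305^1.553 ≈ 83.68 hPa.
P_c ≤ 1012 − 83.68 = 928.32, so the highest integer P_c is 928 hPa.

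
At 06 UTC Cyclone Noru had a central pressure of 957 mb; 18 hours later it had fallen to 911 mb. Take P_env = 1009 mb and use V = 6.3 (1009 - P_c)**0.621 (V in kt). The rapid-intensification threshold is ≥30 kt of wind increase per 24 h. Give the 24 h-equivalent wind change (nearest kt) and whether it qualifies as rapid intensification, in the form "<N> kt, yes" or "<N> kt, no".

V₁: ΔP = 52, V ≈ 6.3 × 52^0.621 ≈ 73.28 kt.
V₂: ΔP = 98, V ≈ 6.3 × 98^0.621 ≈ 108.62 kt.
ΔV over 18 h = 35.34 kt → 24 h equivalent = 35.34 × 24/18 ≈ 47.12 kt.
47 kt ≥ 30 kt ⇒ rapid intensification.

47 kt, yes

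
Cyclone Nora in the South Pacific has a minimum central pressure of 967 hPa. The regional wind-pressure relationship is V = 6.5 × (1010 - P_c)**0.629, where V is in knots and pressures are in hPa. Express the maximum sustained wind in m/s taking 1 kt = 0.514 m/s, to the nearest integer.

36 m/s

ΔP = 1010 − 967 = 43 hPa.
V ≈ 6.5 × 43^0.629 = 6.5 × 10.653 ≈ 69.241 kt.
69.241 × 0.514 ≈ 35.59 m/s → 36 m/s.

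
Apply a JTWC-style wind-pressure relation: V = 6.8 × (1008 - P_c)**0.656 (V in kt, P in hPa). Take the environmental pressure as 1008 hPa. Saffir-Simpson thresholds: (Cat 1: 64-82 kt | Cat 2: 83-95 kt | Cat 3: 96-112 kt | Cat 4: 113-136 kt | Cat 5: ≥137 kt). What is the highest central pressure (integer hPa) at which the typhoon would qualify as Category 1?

Category 1 begins at V = 64 kt.
Required ΔP = (64/6.8)^(1/0.656) = 9.412^1.524 ≈ 30.50 hPa.
P_c ≤ 1008 − 30.50 = 977.50, so the highest integer P_c is 977 hPa.

977 hPa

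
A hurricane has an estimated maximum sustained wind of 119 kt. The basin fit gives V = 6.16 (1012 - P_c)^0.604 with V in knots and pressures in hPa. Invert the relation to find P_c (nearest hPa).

ΔP = (V / 6.16)^(1/0.604) = (119/6.16)^1.656.
119/6.16 = 19.318; 19.318^1.656 ≈ 134.61 hPa.
P_c = 1012 − 134.61 = 877.39 ≈ 877 hPa.

877 hPa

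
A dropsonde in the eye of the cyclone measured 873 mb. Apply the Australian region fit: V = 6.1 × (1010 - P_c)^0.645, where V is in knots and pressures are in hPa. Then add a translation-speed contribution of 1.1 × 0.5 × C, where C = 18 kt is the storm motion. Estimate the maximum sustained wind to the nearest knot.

156 kt

ΔP = 1010 − 873 = 137 mb.
137^0.645 ≈ 23.888.
V ≈ 6.1 × 23.888 ≈ 145.7 kt.
Translation term: 1.1 × 0.5 × 18 = 9.9 kt.
Corrected V ≈ 155.6 kt → 156 kt.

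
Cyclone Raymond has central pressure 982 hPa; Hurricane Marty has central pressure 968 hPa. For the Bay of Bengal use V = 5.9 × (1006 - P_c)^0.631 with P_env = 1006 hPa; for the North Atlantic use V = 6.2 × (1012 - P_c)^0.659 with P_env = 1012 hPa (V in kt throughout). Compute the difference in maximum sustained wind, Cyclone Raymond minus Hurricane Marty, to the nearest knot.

-31 kt

Cyclone Raymond: ΔP = 24; V ≈ 5.9 × 24^0.631 ≈ 43.83 kt.
Hurricane Marty: ΔP = 44; V ≈ 6.2 × 44^0.659 ≈ 75.06 kt.
Difference ≈ 43.83 − 75.06 = -31.23 → -31 kt.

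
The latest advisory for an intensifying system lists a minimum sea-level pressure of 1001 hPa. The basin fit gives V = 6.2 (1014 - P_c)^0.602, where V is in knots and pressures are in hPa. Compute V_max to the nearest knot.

29 kt

ΔP = 1014 − 1001 = 13 hPa.
13^0.602 ≈ 4.684.
V ≈ 6.2 × 4.684 ≈ 29.0 kt.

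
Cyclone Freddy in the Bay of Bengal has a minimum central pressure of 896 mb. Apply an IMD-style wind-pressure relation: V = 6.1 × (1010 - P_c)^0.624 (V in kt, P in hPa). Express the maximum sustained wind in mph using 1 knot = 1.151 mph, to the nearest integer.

ΔP = 1010 − 896 = 114 mb.
V ≈ 6.1 × 114^0.624 = 6.1 × 19.209 ≈ 117.176 kt.
117.176 × 1.151 ≈ 134.87 mph → 135 mph.

135 mph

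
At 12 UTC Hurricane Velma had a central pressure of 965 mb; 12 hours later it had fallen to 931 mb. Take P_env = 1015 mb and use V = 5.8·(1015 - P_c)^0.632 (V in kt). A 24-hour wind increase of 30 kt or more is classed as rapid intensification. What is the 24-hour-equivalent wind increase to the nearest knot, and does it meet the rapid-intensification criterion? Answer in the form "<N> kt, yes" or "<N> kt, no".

V₁: ΔP = 50, V ≈ 5.8 × 50^0.632 ≈ 68.73 kt.
V₂: ΔP = 84, V ≈ 5.8 × 84^0.632 ≈ 95.41 kt.
ΔV over 12 h = 26.68 kt → 24 h equivalent = 26.68 × 24/12 ≈ 53.36 kt.
53 kt ≥ 30 kt ⇒ rapid intensification.

53 kt, yes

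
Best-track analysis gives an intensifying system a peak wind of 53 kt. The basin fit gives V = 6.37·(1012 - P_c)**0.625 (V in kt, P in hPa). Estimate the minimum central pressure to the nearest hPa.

ΔP = (V / 6.37)^(1/0.625) = (53/6.37)^1.600.
53/6.37 = 8.320; 8.320^1.600 ≈ 29.66 hPa.
P_c = 1012 − 29.66 = 982.34 ≈ 982 hPa.

982 hPa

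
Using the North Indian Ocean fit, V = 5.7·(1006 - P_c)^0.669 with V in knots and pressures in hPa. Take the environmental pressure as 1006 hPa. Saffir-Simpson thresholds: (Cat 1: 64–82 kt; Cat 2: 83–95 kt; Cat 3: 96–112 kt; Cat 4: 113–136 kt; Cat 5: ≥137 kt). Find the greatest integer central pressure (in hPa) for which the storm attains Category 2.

951 hPa

Category 2 begins at V = 83 kt.
Required ΔP = (83/5.7)^(1/0.669) = 14.561^1.495 ≈ 54.79 hPa.
P_c ≤ 1006 − 54.79 = 951.21, so the highest integer P_c is 951 hPa.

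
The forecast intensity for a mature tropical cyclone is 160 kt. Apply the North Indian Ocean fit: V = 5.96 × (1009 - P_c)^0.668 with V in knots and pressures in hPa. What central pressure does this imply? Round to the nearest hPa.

ΔP = (V / 5.96)^(1/0.668) = (160/5.96)^1.497.
160/5.96 = 26.846; 26.846^1.497 ≈ 137.73 hPa.
P_c = 1009 − 137.73 = 871.27 ≈ 871 hPa.

871 hPa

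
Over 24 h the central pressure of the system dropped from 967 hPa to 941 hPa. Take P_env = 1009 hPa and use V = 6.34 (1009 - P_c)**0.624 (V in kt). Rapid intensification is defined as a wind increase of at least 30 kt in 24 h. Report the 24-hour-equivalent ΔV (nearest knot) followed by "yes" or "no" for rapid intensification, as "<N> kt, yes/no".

23 kt, no

V₁: ΔP = 42, V ≈ 6.34 × 42^0.624 ≈ 65.31 kt.
V₂: ΔP = 68, V ≈ 6.34 × 68^0.624 ≈ 88.22 kt.
ΔV over 24 h = 22.91 kt → 24 h equivalent = 22.91 × 24/24 ≈ 22.91 kt.
23 kt < 30 kt ⇒ not rapid intensification.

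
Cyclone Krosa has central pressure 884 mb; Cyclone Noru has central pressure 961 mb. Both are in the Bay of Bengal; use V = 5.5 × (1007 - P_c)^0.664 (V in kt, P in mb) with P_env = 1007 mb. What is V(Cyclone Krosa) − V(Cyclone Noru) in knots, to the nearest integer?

64 kt

Cyclone Krosa: ΔP = 123; V ≈ 5.5 × 123^0.664 ≈ 134.29 kt.
Cyclone Noru: ΔP = 46; V ≈ 5.5 × 46^0.664 ≈ 69.89 kt.
Difference ≈ 134.29 − 69.89 = 64.40 → 64 kt.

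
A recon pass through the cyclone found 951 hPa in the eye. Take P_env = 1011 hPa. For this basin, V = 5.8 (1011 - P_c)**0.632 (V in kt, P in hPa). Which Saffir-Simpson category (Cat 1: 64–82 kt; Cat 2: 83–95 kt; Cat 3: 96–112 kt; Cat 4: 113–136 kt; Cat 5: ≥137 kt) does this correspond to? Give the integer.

ΔP = 1011 − 951 = 60 hPa.
V ≈ 5.8 × 60^0.632 = 5.8 × 13.30 ≈ 77 kt.
77 kt falls in the Category 1 band.

1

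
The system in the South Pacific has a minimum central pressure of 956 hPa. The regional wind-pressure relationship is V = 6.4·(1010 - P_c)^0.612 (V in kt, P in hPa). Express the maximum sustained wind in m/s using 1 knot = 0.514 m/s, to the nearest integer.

38 m/s

ΔP = 1010 − 956 = 54 hPa.
V ≈ 6.4 × 54^0.612 = 6.4 × 11.487 ≈ 73.520 kt.
73.520 × 0.514 ≈ 37.79 m/s → 38 m/s.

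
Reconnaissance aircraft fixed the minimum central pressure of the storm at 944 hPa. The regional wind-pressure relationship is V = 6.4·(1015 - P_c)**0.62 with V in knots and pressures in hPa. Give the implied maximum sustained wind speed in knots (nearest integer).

ΔP = 1015 − 944 = 71 hPa.
71^0.62 ≈ 14.053.
V ≈ 6.4 × 14.053 ≈ 89.9 kt.

90 kt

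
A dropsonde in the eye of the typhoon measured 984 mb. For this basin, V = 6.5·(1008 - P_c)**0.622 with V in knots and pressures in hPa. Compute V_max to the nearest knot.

ΔP = 1008 − 984 = 24 mb.
24^0.622 ≈ 7.219.
V ≈ 6.5 × 7.219 ≈ 46.9 kt.

47 kt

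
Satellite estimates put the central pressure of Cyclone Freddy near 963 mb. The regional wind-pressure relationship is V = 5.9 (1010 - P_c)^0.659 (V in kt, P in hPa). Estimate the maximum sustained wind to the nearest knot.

ΔP = 1010 − 963 = 47 mb.
47^0.659 ≈ 12.645.
V ≈ 5.9 × 12.645 ≈ 74.6 kt.

75 kt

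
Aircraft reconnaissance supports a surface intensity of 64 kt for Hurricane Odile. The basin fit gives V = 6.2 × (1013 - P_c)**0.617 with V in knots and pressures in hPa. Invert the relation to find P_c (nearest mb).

969 mb

ΔP = (V / 6.2)^(1/0.617) = (64/6.2)^1.621.
64/6.2 = 10.323; 10.323^1.621 ≈ 43.96 mb.
P_c = 1013 − 43.96 = 969.04 ≈ 969 mb.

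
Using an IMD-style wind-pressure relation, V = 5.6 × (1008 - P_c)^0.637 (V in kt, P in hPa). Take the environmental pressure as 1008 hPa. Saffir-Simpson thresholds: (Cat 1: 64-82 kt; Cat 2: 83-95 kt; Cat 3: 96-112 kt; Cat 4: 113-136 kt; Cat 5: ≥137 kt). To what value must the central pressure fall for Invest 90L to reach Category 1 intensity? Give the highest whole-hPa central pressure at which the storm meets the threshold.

Category 1 begins at V = 64 kt.
Required ΔP = (64/5.6)^(1/0.637) = 11.429^1.570 ≈ 45.80 hPa.
P_c ≤ 1008 − 45.80 = 962.20, so the highest integer P_c is 962 hPa.

962 hPa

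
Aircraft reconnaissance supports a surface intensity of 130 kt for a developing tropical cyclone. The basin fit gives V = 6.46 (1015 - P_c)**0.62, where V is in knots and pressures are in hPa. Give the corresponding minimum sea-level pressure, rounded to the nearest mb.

ΔP = (V / 6.46)^(1/0.62) = (130/6.46)^1.613.
130/6.46 = 20.124; 20.124^1.613 ≈ 126.69 mb.
P_c = 1015 − 126.69 = 888.31 ≈ 888 mb.

888 mb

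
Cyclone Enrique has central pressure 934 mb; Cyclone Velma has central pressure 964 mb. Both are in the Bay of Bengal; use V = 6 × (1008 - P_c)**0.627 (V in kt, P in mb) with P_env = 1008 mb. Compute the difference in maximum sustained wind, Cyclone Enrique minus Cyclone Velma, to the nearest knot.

25 kt

Cyclone Enrique: ΔP = 74; V ≈ 6 × 74^0.627 ≈ 89.16 kt.
Cyclone Velma: ΔP = 44; V ≈ 6 × 44^0.627 ≈ 64.36 kt.
Difference ≈ 89.16 − 64.36 = 24.80 → 25 kt.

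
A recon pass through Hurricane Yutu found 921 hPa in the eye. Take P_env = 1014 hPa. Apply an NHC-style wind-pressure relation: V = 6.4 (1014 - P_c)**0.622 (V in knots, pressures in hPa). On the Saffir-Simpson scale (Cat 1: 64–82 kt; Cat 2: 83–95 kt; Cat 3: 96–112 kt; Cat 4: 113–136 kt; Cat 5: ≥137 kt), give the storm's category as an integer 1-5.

3

ΔP = 1014 − 921 = 93 hPa.
V ≈ 6.4 × 93^0.622 = 6.4 × 16.76 ≈ 107 kt.
107 kt falls in the Category 3 band.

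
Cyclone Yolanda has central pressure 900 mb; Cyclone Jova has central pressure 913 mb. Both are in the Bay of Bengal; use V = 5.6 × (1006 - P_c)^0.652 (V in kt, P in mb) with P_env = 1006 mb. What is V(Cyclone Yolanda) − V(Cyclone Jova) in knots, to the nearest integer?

Cyclone Yolanda: ΔP = 106; V ≈ 5.6 × 106^0.652 ≈ 117.14 kt.
Cyclone Jova: ΔP = 93; V ≈ 5.6 × 93^0.652 ≈ 107.56 kt.
Difference ≈ 117.14 − 107.56 = 9.58 → 10 kt.

10 kt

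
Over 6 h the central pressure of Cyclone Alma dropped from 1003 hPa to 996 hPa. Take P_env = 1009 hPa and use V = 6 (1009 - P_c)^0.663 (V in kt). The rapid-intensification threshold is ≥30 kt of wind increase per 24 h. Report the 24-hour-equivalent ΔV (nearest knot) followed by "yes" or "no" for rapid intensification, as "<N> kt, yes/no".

53 kt, yes

V₁: ΔP = 6, V ≈ 6 × 6^0.663 ≈ 19.68 kt.
V₂: ΔP = 13, V ≈ 6 × 13^0.663 ≈ 32.86 kt.
ΔV over 6 h = 13.18 kt → 24 h equivalent = 13.18 × 24/6 ≈ 52.72 kt.
53 kt ≥ 30 kt ⇒ rapid intensification.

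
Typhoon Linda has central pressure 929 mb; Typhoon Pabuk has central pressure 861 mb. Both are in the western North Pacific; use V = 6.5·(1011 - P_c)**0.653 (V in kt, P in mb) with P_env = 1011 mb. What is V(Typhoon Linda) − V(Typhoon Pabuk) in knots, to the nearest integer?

Typhoon Linda: ΔP = 82; V ≈ 6.5 × 82^0.653 ≈ 115.51 kt.
Typhoon Pabuk: ΔP = 150; V ≈ 6.5 × 150^0.653 ≈ 171.36 kt.
Difference ≈ 115.51 − 171.36 = -55.85 → -56 kt.

-56 kt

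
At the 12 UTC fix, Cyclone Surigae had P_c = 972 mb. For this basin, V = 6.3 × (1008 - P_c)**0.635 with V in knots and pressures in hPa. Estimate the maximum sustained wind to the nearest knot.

61 kt

ΔP = 1008 − 972 = 36 mb.
36^0.635 ≈ 9.733.
V ≈ 6.3 × 9.733 ≈ 61.3 kt.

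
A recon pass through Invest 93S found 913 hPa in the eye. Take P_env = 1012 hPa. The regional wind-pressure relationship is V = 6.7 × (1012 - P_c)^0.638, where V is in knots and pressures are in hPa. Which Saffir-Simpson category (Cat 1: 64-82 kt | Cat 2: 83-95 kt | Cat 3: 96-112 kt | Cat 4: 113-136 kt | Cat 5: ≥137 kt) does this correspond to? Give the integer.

ΔP = 1012 − 913 = 99 hPa.
V ≈ 6.7 × 99^0.638 = 6.7 × 18.76 ≈ 126 kt.
126 kt falls in the Category 4 band.

4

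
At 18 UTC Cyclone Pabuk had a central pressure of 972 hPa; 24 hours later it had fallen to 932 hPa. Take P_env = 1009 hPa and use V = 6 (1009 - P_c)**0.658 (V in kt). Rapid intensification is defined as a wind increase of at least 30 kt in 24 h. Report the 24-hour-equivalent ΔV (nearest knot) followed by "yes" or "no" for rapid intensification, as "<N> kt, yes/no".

40 kt, yes

V₁: ΔP = 37, V ≈ 6 × 37^0.658 ≈ 64.57 kt.
V₂: ΔP = 77, V ≈ 6 × 77^0.658 ≈ 104.58 kt.
ΔV over 24 h = 40.01 kt → 24 h equivalent = 40.01 × 24/24 ≈ 40.01 kt.
40 kt ≥ 30 kt ⇒ rapid intensification.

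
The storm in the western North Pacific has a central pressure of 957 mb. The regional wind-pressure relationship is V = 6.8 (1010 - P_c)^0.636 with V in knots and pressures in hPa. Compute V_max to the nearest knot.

85 kt

ΔP = 1010 − 957 = 53 mb.
53^0.636 ≈ 12.492.
V ≈ 6.8 × 12.492 ≈ 84.9 kt.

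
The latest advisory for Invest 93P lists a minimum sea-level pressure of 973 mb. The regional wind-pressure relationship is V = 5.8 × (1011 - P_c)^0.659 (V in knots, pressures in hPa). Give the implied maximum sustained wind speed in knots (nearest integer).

ΔP = 1011 − 973 = 38 mb.
38^0.659 ≈ 10.992.
V ≈ 5.8 × 10.992 ≈ 63.8 kt.

64 kt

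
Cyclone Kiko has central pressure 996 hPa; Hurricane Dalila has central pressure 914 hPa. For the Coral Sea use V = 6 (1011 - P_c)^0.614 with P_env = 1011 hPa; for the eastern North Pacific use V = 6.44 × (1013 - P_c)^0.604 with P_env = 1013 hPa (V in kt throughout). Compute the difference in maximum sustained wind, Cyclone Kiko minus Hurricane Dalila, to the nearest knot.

Cyclone Kiko: ΔP = 15; V ≈ 6 × 15^0.614 ≈ 31.64 kt.
Hurricane Dalila: ΔP = 99; V ≈ 6.44 × 99^0.604 ≈ 103.34 kt.
Difference ≈ 31.64 − 103.34 = -71.70 → -72 kt.

-72 kt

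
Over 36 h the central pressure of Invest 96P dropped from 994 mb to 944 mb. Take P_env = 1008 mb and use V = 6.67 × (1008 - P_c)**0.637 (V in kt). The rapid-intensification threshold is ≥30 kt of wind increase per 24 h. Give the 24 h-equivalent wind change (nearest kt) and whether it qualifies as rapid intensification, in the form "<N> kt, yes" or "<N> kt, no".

V₁: ΔP = 14, V ≈ 6.67 × 14^0.637 ≈ 35.83 kt.
V₂: ΔP = 64, V ≈ 6.67 × 64^0.637 ≈ 94.33 kt.
ΔV over 36 h = 58.50 kt → 24 h equivalent = 58.50 × 24/36 ≈ 39.00 kt.
39 kt ≥ 30 kt ⇒ rapid intensification.

39 kt, yes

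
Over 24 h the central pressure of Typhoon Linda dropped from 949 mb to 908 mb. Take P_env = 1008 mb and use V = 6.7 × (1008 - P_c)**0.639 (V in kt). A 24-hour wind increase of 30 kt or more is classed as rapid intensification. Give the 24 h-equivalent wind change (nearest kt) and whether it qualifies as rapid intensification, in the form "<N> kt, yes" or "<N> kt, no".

V₁: ΔP = 59, V ≈ 6.7 × 59^0.639 ≈ 90.71 kt.
V₂: ΔP = 100, V ≈ 6.7 × 100^0.639 ≈ 127.08 kt.
ΔV over 24 h = 36.37 kt → 24 h equivalent = 36.37 × 24/24 ≈ 36.37 kt.
36 kt ≥ 30 kt ⇒ rapid intensification.

36 kt, yes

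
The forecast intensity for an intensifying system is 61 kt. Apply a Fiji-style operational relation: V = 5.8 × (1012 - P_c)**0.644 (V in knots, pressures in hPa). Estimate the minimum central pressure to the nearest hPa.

ΔP = (V / 5.8)^(1/0.644) = (61/5.8)^1.553.
61/5.8 = 10.517; 10.517^1.553 ≈ 38.62 hPa.
P_c = 1012 − 38.62 = 973.38 ≈ 973 hPa.

973 hPa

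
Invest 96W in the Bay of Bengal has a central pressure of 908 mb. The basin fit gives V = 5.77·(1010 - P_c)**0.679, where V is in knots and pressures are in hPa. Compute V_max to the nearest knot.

133 kt

ΔP = 1010 − 908 = 102 mb.
102^0.679 ≈ 23.112.
V ≈ 5.77 × 23.112 ≈ 133.4 kt.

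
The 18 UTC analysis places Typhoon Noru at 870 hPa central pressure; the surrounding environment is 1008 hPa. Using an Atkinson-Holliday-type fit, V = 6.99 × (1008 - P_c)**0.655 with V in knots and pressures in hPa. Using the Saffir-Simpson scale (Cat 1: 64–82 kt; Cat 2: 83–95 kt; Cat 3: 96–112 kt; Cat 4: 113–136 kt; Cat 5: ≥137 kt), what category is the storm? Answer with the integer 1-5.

5

ΔP = 1008 − 870 = 138 hPa.
V ≈ 6.99 × 138^0.655 = 6.99 × 25.21 ≈ 176 kt.
176 kt falls in the Category 5 band.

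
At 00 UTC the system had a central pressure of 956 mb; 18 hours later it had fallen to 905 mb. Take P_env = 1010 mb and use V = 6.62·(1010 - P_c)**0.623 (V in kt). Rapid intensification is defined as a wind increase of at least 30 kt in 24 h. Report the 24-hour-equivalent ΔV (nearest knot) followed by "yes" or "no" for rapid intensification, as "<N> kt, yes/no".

V₁: ΔP = 54, V ≈ 6.62 × 54^0.623 ≈ 79.46 kt.
V₂: ΔP = 105, V ≈ 6.62 × 105^0.623 ≈ 120.24 kt.
ΔV over 18 h = 40.78 kt → 24 h equivalent = 40.78 × 24/18 ≈ 54.37 kt.
54 kt ≥ 30 kt ⇒ rapid intensification.

54 kt, yes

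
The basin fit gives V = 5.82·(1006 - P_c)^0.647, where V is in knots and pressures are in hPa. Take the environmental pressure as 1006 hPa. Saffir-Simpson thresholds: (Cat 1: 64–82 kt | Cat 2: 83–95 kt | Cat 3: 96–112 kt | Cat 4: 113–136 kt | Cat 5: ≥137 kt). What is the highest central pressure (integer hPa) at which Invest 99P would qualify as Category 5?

Category 5 begins at V = 137 kt.
Required ΔP = (137/5.82)^(1/0.647) = 23.540^1.546 ≈ 131.90 hPa.
P_c ≤ 1006 − 131.90 = 874.10, so the highest integer P_c is 874 hPa.

874 hPa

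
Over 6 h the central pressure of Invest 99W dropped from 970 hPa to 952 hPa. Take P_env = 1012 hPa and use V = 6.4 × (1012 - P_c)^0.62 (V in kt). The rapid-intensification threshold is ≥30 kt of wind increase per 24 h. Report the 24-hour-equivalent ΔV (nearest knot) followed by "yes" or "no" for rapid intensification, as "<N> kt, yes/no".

64 kt, yes

V₁: ΔP = 42, V ≈ 6.4 × 42^0.62 ≈ 64.95 kt.
V₂: ΔP = 60, V ≈ 6.4 × 60^0.62 ≈ 81.03 kt.
ΔV over 6 h = 16.08 kt → 24 h equivalent = 16.08 × 24/6 ≈ 64.32 kt.
64 kt ≥ 30 kt ⇒ rapid intensification.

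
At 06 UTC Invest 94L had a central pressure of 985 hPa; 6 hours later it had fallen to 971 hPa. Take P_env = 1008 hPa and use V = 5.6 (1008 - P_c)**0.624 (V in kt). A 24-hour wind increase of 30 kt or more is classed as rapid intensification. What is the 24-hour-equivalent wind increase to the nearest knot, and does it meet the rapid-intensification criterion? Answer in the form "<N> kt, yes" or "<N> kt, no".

55 kt, yes

V₁: ΔP = 23, V ≈ 5.6 × 23^0.624 ≈ 39.62 kt.
V₂: ΔP = 37, V ≈ 5.6 × 37^0.624 ≈ 53.30 kt.
ΔV over 6 h = 13.68 kt → 24 h equivalent = 13.68 × 24/6 ≈ 54.72 kt.
55 kt ≥ 30 kt ⇒ rapid intensification.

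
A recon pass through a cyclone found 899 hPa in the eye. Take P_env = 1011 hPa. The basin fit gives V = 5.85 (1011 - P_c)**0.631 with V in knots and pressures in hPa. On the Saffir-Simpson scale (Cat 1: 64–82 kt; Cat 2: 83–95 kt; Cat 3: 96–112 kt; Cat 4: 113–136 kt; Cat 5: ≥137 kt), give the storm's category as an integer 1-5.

ΔP = 1011 − 899 = 112 hPa.
V ≈ 5.85 × 112^0.631 = 5.85 × 19.64 ≈ 115 kt.
115 kt falls in the Category 4 band.

4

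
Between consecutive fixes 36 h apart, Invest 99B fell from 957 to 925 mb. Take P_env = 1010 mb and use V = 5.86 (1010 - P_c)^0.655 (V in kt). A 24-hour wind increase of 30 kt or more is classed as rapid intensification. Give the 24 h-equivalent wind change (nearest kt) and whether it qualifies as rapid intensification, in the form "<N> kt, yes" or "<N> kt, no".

V₁: ΔP = 53, V ≈ 5.86 × 53^0.655 ≈ 78.94 kt.
V₂: ΔP = 85, V ≈ 5.86 × 85^0.655 ≈ 107.56 kt.
ΔV over 36 h = 28.62 kt → 24 h equivalent = 28.62 × 24/36 ≈ 19.08 kt.
19 kt < 30 kt ⇒ not rapid intensification.

19 kt, no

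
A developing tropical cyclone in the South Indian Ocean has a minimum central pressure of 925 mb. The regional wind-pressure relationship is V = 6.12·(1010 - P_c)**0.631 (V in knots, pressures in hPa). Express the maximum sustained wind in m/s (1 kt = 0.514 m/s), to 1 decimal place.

ΔP = 1010 − 925 = 85 mb.
V ≈ 6.12 × 85^0.631 = 6.12 × 16.499 ≈ 100.975 kt.
100.975 × 0.514 ≈ 51.90 m/s → 51.9 m/s.

51.9 m/s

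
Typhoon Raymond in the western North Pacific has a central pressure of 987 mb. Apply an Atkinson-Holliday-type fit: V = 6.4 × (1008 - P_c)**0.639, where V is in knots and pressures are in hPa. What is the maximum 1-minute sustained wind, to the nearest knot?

ΔP = 1008 − 987 = 21 mb.
21^0.639 ≈ 6.997.
V ≈ 6.4 × 6.997 ≈ 44.8 kt.

45 kt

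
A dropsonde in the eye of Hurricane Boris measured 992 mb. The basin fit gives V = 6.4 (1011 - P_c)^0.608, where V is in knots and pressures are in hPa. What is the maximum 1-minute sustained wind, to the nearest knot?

38 kt

ΔP = 1011 − 992 = 19 mb.
19^0.608 ≈ 5.991.
V ≈ 6.4 × 5.991 ≈ 38.3 kt.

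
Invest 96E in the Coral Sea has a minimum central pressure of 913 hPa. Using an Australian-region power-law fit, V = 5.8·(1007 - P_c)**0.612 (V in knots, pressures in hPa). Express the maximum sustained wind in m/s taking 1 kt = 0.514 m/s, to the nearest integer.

48 m/s

ΔP = 1007 − 913 = 94 hPa.
V ≈ 5.8 × 94^0.612 = 5.8 × 16.127 ≈ 93.537 kt.
93.537 × 0.514 ≈ 48.08 m/s → 48 m/s.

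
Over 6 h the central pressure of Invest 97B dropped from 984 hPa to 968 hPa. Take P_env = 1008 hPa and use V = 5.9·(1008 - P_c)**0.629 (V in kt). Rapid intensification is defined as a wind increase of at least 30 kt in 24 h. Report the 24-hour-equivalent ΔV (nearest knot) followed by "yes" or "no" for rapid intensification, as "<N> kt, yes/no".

66 kt, yes

V₁: ΔP = 24, V ≈ 5.9 × 24^0.629 ≈ 43.55 kt.
V₂: ΔP = 40, V ≈ 5.9 × 40^0.629 ≈ 60.05 kt.
ΔV over 6 h = 16.50 kt → 24 h equivalent = 16.50 × 24/6 ≈ 66.00 kt.
66 kt ≥ 30 kt ⇒ rapid intensification.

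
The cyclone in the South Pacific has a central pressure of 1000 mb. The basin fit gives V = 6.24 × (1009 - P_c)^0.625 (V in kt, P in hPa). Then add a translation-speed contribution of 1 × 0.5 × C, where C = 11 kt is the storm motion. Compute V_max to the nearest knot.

30 kt

ΔP = 1009 − 1000 = 9 mb.
9^0.625 ≈ 3.948.
V ≈ 6.24 × 3.948 ≈ 24.6 kt.
Translation term: 1 × 0.5 × 11 = 5.5 kt.
Corrected V ≈ 30.1 kt → 30 kt.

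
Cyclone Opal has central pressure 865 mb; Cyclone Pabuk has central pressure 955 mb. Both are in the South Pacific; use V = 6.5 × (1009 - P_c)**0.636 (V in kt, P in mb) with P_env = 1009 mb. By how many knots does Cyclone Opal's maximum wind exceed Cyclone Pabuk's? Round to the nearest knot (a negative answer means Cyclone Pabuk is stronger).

71 kt

Cyclone Opal: ΔP = 144; V ≈ 6.5 × 144^0.636 ≈ 153.33 kt.
Cyclone Pabuk: ΔP = 54; V ≈ 6.5 × 54^0.636 ≈ 82.17 kt.
Difference ≈ 153.33 − 82.17 = 71.16 → 71 kt.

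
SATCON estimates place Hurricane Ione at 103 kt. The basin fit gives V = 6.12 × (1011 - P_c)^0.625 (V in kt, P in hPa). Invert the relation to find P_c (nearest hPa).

919 hPa

ΔP = (V / 6.12)^(1/0.625) = (103/6.12)^1.600.
103/6.12 = 16.830; 16.830^1.600 ≈ 91.57 hPa.
P_c = 1011 − 91.57 = 919.43 ≈ 919 hPa.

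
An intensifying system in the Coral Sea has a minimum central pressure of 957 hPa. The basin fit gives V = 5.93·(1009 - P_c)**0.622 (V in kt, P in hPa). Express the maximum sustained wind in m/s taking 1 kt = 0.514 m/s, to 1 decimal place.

35.6 m/s

ΔP = 1009 − 957 = 52 hPa.
V ≈ 5.93 × 52^0.622 = 5.93 × 11.678 ≈ 69.248 kt.
69.248 × 0.514 ≈ 35.59 m/s → 35.6 m/s.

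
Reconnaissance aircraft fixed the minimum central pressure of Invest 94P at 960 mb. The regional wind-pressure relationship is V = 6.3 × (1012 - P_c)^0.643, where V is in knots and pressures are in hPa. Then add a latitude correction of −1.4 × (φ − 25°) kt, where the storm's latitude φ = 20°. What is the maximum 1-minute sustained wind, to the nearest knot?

ΔP = 1012 − 960 = 52 mb.
52^0.643 ≈ 12.688.
V ≈ 6.3 × 12.688 ≈ 79.9 kt.
Latitude correction: −1.4 × (20 − 25) = 7 kt.
Corrected V ≈ 86.9 kt → 87 kt.

87 kt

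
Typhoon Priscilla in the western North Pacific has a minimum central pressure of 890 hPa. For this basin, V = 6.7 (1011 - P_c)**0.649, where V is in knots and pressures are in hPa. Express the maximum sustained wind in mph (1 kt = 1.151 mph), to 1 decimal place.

173.3 mph

ΔP = 1011 − 890 = 121 hPa.
V ≈ 6.7 × 121^0.649 = 6.7 × 22.476 ≈ 150.592 kt.
150.592 × 1.151 ≈ 173.33 mph → 173.3 mph.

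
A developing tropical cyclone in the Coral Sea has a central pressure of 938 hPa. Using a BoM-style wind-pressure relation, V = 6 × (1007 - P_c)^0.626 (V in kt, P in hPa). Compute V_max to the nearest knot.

85 kt

ΔP = 1007 − 938 = 69 hPa.
69^0.626 ≈ 14.162.
V ≈ 6 × 14.162 ≈ 85.0 kt.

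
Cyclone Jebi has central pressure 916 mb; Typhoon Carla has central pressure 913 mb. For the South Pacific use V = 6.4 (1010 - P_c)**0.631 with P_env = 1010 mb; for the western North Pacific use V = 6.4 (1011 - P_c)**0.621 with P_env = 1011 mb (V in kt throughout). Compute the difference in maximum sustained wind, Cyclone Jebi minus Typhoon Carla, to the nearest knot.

Cyclone Jebi: ΔP = 94; V ≈ 6.4 × 94^0.631 ≈ 112.52 kt.
Typhoon Carla: ΔP = 98; V ≈ 6.4 × 98^0.621 ≈ 110.34 kt.
Difference ≈ 112.52 − 110.34 = 2.18 → 2 kt.

2 kt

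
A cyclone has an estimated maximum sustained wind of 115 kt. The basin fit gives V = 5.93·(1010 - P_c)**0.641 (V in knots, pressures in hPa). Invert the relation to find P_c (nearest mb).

ΔP = (V / 5.93)^(1/0.641) = (115/5.93)^1.560.
115/5.93 = 19.393; 19.393^1.560 ≈ 102.05 mb.
P_c = 1010 − 102.05 = 907.95 ≈ 908 mb.

908 mb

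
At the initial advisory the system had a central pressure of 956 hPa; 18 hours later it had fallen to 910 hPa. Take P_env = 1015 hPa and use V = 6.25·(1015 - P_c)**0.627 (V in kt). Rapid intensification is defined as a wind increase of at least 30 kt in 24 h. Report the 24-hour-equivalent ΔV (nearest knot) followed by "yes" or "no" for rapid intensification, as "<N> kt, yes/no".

V₁: ΔP = 59, V ≈ 6.25 × 59^0.627 ≈ 80.58 kt.
V₂: ΔP = 105, V ≈ 6.25 × 105^0.627 ≈ 115.66 kt.
ΔV over 18 h = 35.08 kt → 24 h equivalent = 35.08 × 24/18 ≈ 46.77 kt.
47 kt ≥ 30 kt ⇒ rapid intensification.

47 kt, yes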